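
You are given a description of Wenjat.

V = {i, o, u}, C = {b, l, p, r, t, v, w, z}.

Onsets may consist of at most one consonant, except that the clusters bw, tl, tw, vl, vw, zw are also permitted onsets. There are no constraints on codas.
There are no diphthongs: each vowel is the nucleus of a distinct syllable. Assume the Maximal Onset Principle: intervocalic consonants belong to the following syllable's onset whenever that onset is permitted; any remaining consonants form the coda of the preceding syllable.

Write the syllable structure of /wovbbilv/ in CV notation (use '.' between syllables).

Nuclei (vowels): o, i → 2 syllables.
σ1/σ2 boundary: /vbb/ splits as /vb/ + /b/ (/b/ is the longest suffix that is a licit onset).
Putting it together: wovb.bilv.
Mapping each syllable to C/V: /wovb/ → CVCC, /bilv/ → CVCC.

CVCC.CVCC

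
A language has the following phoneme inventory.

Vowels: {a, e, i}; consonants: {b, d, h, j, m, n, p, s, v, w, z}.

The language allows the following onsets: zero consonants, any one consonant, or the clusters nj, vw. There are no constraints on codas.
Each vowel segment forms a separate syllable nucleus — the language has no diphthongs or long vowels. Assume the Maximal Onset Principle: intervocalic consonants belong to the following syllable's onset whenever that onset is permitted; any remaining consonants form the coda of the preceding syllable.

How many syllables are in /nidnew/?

2

Nuclei (vowels): i, e → 2 syllables.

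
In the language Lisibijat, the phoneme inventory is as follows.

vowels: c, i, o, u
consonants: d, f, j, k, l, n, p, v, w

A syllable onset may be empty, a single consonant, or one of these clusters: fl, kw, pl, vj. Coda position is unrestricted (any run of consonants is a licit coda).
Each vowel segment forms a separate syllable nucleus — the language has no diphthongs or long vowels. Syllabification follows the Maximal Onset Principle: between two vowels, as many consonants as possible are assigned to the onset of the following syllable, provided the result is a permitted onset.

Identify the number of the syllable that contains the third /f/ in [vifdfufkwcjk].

Vowels present: i, u, c; each is a nucleus, giving 3 syllables.
Between /i/ (V1) and /u/ (V2): cluster /fdf/ — the longest permitted-onset suffix is /f/; onset = /f/, preceding coda = /fd/.
Between /u/ (V2) and /c/ (V3): /fkw/; trying suffixes from longest down, /kw/ is the first permitted one, so coda /f/ | onset /kw/.
Syllabification: vifd.fuf.kwcjk.
The third /f/ is in the coda of syllable 2 (/fuf/).

2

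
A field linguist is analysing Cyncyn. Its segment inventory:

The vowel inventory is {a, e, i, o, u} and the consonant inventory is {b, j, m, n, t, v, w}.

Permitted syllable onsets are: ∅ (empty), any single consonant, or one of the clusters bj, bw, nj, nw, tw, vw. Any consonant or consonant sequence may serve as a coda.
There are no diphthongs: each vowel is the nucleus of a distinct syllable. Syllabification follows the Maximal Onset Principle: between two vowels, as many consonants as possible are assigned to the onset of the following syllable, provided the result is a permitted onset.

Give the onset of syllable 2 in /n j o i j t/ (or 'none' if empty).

Vowels present: o, i; each is a nucleus, giving 2 syllables.
Between /o/ (V1) and /i/ (V2): no consonants, so the boundary falls immediately after /o/.
Syllabification: njo.ijt.
Syllable 2 is /ijt/: onset ∅, nucleus /i/, coda /jt/.

none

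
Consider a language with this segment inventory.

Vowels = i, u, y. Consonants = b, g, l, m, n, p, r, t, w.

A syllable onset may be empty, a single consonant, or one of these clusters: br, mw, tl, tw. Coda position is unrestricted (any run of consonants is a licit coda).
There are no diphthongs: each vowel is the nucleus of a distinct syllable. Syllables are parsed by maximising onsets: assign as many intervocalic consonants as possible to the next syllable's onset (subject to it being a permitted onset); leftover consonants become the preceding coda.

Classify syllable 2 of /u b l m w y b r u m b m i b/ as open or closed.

Nuclei (vowels): u, y, u, i → 4 syllables.
V1 /u/ – V2 /y/: /blmw/ splits as /bl/ + /mw/ (/mw/ is the longest suffix that is a licit onset).
V2 /y/ – V3 /u/: cluster /br/ — /br/ is itself a permitted onset, so the whole cluster goes right; preceding coda = ∅.
V3 /u/ – V4 /i/: cluster /mbm/ — the longest permitted-onset suffix is /m/; onset = /m/, preceding coda = /mb/.
Putting it together: ubl.mwy.brumb.mib.
Syllable 2 is /mwy/; it ends in its nucleus with no coda, so it is open.

open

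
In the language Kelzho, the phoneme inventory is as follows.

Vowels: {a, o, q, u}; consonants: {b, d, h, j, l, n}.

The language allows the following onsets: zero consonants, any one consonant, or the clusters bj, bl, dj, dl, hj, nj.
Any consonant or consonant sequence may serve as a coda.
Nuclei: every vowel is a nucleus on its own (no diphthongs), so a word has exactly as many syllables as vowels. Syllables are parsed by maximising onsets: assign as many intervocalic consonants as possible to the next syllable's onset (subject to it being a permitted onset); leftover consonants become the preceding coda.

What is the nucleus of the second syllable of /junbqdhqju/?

q

The vowels are u, q, q, u — 4 nuclei, so 4 syllables.
The second nucleus (vowel 2 from the left) is /q/.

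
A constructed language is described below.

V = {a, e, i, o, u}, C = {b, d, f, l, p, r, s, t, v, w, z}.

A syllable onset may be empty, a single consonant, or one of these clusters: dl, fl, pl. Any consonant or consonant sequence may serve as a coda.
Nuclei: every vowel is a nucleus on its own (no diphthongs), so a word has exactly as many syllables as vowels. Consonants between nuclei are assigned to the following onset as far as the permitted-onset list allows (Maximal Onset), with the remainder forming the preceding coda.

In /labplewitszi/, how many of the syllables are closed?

The vowels are a, e, i, i — 4 nuclei, so 4 syllables.
V1 /a/ – V2 /e/: /bpl/; trying suffixes from longest down, /pl/ is the first permitted one, so coda /b/ | onset /pl/.
V2 /e/ – V3 /i/: /w/ is a single consonant, so it becomes the next onset.
V3 /i/ – V4 /i/: cluster /tsz/ — the longest permitted-onset suffix is /z/; onset = /z/, preceding coda = /ts/.
Putting it together: lab.ple.wits.zi.
Classifying each syllable: /lab/ (closed), /ple/ (open), /wits/ (closed), /zi/ (open).
Closed syllables: 2.

2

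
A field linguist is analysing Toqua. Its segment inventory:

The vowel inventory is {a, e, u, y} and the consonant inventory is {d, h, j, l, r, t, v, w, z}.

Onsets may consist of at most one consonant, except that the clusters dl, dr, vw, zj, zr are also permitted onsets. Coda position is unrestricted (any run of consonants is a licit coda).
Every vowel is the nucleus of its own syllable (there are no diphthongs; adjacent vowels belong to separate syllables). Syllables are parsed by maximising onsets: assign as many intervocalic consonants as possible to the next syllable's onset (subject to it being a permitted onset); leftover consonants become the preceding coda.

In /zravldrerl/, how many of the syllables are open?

Vowels present: a, e; each is a nucleus, giving 2 syllables.
σ1/σ2 boundary: cluster /vldr/ — the longest permitted-onset suffix is /dr/; onset = /dr/, preceding coda = /vl/.
Syllabification: zravl.drerl.
Classifying each syllable: /zravl/ (closed), /drerl/ (closed).
Open syllables: 0.

0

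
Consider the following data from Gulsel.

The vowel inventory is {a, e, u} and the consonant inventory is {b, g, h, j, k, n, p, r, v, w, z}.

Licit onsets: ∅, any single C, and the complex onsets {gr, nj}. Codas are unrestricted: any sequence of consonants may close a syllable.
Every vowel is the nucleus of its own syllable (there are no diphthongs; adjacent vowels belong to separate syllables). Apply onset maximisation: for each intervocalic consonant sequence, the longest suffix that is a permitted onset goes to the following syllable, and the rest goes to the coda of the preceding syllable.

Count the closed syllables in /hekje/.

1

Vowels present: e, e; each is a nucleus, giving 2 syllables.
Between /e/ (V1) and /e/ (V2): cluster /kj/ — the longest permitted-onset suffix is /j/; onset = /j/, preceding coda = /k/.
Result: hek.je.
Classifying each syllable: /hek/ (closed), /je/ (open).
Closed syllables: 1.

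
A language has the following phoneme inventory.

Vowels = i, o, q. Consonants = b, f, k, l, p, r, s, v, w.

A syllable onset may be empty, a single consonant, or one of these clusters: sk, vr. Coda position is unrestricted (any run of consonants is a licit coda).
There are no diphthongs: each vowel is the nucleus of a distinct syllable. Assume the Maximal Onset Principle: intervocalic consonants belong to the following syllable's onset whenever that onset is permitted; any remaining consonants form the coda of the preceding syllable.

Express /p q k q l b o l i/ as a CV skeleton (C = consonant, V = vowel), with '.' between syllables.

CV.CVC.CV.CV

The vowels are q, q, o, i — 4 nuclei, so 4 syllables.
/q…q/ gap (V1→V2): /k/ → onset of the next syllable (single consonants are always licit onsets).
/q…o/ gap (V2→V3): /lb/ splits as /l/ + /b/ (/b/ is the longest suffix that is a licit onset).
/o…i/ gap (V3→V4): /l/ is a single consonant, so it becomes the next onset.
Syllabification: pq.kql.bo.li.
Mapping each syllable to C/V: /pq/ → CV, /kql/ → CVC, /bo/ → CV, /li/ → CV.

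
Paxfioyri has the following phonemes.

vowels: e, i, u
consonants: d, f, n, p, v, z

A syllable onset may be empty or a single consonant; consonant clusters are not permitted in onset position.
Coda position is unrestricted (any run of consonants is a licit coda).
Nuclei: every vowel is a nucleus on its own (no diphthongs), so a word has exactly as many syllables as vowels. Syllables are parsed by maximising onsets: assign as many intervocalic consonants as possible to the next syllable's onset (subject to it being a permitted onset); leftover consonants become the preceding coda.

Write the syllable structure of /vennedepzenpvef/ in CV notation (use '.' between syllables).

Nuclei (vowels): e, e, e, e, e → 5 syllables.
Between /e/ (V1) and /e/ (V2): /nn/; trying suffixes from longest down, /n/ is the first permitted one, so coda /n/ | onset /n/.
Between /e/ (V2) and /e/ (V3): just /d/ — single C goes to the following onset.
Between /e/ (V3) and /e/ (V4): /pz/; trying suffixes from longest down, /z/ is the first permitted one, so coda /p/ | onset /z/.
Between /e/ (V4) and /e/ (V5): /npv/; trying suffixes from longest down, /v/ is the first permitted one, so coda /np/ | onset /v/.
Result: ven.ne.dep.zenp.vef.
Mapping each syllable to C/V: /ven/ → CVC, /ne/ → CV, /dep/ → CVC, /zenp/ → CVCC, /vef/ → CVC.

CVC.CV.CVC.CVCC.CVC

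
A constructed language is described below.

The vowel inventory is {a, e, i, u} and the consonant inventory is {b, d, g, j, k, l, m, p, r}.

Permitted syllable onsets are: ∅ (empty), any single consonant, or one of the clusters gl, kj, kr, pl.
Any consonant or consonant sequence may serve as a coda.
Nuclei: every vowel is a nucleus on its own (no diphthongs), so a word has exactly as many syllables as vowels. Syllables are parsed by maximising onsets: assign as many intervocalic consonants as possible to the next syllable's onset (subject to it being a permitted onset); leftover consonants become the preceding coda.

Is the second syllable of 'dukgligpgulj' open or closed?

closed

The vowels are u, i, u — 3 nuclei, so 3 syllables.
σ1/σ2 boundary: /kgl/ splits as /k/ + /gl/ (/gl/ is the longest suffix that is a licit onset).
σ2/σ3 boundary: /gpg/ — longest licit onset from the right is /g/, leaving /gp/ as coda.
Syllabification: duk.gligp.gulj.
Syllable 2 is /gligp/ with coda /gp/, so it is closed.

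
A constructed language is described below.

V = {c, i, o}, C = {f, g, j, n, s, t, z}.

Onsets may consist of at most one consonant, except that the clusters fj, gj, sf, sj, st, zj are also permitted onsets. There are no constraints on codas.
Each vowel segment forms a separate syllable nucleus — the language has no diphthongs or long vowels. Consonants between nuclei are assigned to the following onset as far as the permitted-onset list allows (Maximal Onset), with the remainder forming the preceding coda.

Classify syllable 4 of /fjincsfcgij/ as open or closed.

closed

Vowels present: i, c, c, i; each is a nucleus, giving 4 syllables.
/i…c/ gap (V1→V2): /n/ is a single consonant, so it becomes the next onset.
/c…c/ gap (V2→V3): /sf/ is a licit onset in full, so it all attaches to the next syllable.
/c…i/ gap (V3→V4): /g/ is a single consonant, so it becomes the next onset.
So the parse is fji.nc.sfc.gij.
Syllable 4 is /gij/ with coda /j/, so it is closed.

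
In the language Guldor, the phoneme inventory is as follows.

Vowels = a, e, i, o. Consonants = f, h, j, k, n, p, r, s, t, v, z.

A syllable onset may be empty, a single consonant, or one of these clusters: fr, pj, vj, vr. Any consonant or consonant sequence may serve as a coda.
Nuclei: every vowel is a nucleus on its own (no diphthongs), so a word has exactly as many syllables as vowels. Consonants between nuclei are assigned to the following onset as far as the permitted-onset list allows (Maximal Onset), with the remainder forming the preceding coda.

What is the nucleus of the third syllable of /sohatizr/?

i

Vowels present: o, a, i; each is a nucleus, giving 3 syllables.
The third nucleus (vowel 3 from the left) is /i/.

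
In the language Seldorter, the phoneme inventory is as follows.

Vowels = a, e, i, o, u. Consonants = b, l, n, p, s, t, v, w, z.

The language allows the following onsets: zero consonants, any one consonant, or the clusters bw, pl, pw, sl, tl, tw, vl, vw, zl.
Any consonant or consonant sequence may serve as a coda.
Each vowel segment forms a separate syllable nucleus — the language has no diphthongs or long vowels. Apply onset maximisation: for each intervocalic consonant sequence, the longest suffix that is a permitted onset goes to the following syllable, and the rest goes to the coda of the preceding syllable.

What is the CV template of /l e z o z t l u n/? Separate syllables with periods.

CV.CVC.CCVC

The vowels are e, o, u — 3 nuclei, so 3 syllables.
Between /e/ (V1) and /o/ (V2): /z/ is a single consonant, so it becomes the next onset.
Between /o/ (V2) and /u/ (V3): /ztl/; trying suffixes from longest down, /tl/ is the first permitted one, so coda /z/ | onset /tl/.
Putting it together: le.zoz.tlun.
Mapping each syllable to C/V: /le/ → CV, /zoz/ → CVC, /tlun/ → CCVC.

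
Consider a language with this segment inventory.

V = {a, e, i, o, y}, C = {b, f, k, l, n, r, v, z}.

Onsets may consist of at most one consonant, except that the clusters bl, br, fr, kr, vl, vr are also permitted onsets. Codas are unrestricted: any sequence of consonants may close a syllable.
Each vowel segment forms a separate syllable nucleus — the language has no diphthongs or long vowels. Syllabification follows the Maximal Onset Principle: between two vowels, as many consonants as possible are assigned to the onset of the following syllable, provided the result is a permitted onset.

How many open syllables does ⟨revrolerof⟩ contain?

3

Nuclei (vowels): e, o, e, o → 4 syllables.
V1 /e/ – V2 /o/: /vr/ — entire cluster is a permitted onset → onset /vr/, coda ∅.
V2 /o/ – V3 /e/: /l/ is a single consonant, so it becomes the next onset.
V3 /e/ – V4 /o/: /r/ is a single consonant, so it becomes the next onset.
So the parse is re.vro.le.rof.
Classifying each syllable: /re/ (open), /vro/ (open), /le/ (open), /rof/ (closed).
Open syllables: 3.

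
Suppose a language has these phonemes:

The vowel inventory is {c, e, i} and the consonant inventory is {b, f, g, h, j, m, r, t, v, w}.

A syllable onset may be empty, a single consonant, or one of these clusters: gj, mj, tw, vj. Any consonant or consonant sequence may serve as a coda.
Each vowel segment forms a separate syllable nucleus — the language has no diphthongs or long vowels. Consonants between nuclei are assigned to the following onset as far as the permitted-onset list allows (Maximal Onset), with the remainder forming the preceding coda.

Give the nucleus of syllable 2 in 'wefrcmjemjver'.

c

Vowels present: e, c, e, e; each is a nucleus, giving 4 syllables.
The second nucleus (vowel 2 from the left) is /c/.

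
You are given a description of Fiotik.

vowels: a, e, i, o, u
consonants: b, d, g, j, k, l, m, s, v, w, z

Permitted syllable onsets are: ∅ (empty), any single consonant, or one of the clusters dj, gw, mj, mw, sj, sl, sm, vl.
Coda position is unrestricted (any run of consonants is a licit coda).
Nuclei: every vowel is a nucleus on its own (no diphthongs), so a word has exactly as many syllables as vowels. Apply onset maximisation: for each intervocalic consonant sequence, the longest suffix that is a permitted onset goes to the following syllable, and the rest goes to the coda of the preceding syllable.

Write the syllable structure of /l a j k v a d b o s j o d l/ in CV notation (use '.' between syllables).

CVCC.CVC.CV.CCVCC

Vowels present: a, a, o, o; each is a nucleus, giving 4 syllables.
/a…a/ gap (V1→V2): /jkv/ — longest licit onset from the right is /v/, leaving /jk/ as coda.
/a…o/ gap (V2→V3): /db/ splits as /d/ + /b/ (/b/ is the longest suffix that is a licit onset).
/o…o/ gap (V3→V4): /sj/ — entire cluster is a permitted onset → onset /sj/, coda ∅.
Result: lajk.vad.bo.sjodl.
Mapping each syllable to C/V: /lajk/ → CVCC, /vad/ → CVC, /bo/ → CV, /sjodl/ → CCVCC.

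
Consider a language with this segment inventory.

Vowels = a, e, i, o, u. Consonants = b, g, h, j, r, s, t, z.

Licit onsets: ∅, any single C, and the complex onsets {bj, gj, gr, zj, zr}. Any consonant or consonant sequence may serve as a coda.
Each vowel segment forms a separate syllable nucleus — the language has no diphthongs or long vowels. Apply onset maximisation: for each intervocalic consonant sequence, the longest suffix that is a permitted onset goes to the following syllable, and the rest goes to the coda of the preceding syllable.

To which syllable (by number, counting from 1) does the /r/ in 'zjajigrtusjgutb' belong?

2

The vowels are a, i, u, u — 4 nuclei, so 4 syllables.
Between /a/ (V1) and /i/ (V2): /j/ is a single consonant, so it becomes the next onset.
Between /i/ (V2) and /u/ (V3): /grt/; trying suffixes from longest down, /t/ is the first permitted one, so coda /gr/ | onset /t/.
Between /u/ (V3) and /u/ (V4): cluster /sjg/ — the longest permitted-onset suffix is /g/; onset = /g/, preceding coda = /sj/.
Putting it together: zja.jigr.tusj.gutb.
The /r/ is in the coda of syllable 2 (/jigr/).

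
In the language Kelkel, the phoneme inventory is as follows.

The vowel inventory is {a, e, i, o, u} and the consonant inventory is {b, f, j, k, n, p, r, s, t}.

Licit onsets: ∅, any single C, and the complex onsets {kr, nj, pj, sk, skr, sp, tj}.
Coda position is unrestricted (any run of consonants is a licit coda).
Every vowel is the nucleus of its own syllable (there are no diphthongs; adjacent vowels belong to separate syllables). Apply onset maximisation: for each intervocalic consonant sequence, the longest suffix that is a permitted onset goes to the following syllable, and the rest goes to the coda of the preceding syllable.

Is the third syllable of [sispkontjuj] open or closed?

closed

Nuclei (vowels): i, o, u → 3 syllables.
σ1/σ2 boundary: /spk/ — longest licit onset from the right is /k/, leaving /sp/ as coda.
σ2/σ3 boundary: /ntj/; trying suffixes from longest down, /tj/ is the first permitted one, so coda /n/ | onset /tj/.
Syllabification: sisp.kon.tjuj.
Syllable 3 is /tjuj/ with coda /j/, so it is closed.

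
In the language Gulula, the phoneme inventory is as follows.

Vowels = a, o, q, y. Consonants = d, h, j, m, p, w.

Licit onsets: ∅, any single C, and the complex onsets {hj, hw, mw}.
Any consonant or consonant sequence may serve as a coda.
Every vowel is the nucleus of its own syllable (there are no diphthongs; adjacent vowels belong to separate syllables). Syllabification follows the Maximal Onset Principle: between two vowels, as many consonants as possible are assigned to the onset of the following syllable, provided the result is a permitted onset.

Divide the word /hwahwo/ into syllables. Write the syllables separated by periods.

Nuclei (vowels): a, o → 2 syllables.
Between /a/ (V1) and /o/ (V2): /hw/ is a licit onset in full, so it all attaches to the next syllable.

hwa.hwo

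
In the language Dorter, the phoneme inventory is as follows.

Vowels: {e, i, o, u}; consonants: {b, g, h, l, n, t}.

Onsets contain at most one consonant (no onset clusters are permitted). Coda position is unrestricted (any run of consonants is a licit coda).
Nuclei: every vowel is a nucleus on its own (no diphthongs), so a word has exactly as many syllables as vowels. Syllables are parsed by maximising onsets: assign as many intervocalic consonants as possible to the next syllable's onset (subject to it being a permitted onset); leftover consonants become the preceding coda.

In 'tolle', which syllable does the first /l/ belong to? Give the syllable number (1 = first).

1

The vowels are o, e — 2 nuclei, so 2 syllables.
Between /o/ (V1) and /e/ (V2): /ll/; trying suffixes from longest down, /l/ is the first permitted one, so coda /l/ | onset /l/.
Result: tol.le.
The first /l/ is in the coda of syllable 1 (/tol/).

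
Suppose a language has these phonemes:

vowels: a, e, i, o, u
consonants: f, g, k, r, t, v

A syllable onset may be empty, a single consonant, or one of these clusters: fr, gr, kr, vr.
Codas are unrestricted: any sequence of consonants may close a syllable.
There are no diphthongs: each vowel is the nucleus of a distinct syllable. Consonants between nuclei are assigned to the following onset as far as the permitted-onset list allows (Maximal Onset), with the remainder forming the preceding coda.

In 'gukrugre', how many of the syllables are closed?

0

The vowels are u, u, e — 3 nuclei, so 3 syllables.
σ1/σ2 boundary: /kr/ is a licit onset in full, so it all attaches to the next syllable.
σ2/σ3 boundary: /gr/ is a licit onset in full, so it all attaches to the next syllable.
Result: gu.kru.gre.
Classifying each syllable: /gu/ (open), /kru/ (open), /gre/ (open).
Closed syllables: 0.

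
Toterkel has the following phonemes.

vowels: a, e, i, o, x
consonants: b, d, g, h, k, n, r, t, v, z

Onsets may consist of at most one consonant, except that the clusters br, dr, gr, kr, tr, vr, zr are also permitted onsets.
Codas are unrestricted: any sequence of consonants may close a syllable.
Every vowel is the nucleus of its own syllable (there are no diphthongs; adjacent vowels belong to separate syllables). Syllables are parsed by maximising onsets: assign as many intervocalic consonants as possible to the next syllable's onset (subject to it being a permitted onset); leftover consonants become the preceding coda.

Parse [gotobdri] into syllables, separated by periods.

The vowels are o, o, i — 3 nuclei, so 3 syllables.
/o…o/ gap (V1→V2): /t/ is a single consonant, so it becomes the next onset.
/o…i/ gap (V2→V3): /bdr/ — longest licit onset from the right is /dr/, leaving /b/ as coda.

go.tob.dri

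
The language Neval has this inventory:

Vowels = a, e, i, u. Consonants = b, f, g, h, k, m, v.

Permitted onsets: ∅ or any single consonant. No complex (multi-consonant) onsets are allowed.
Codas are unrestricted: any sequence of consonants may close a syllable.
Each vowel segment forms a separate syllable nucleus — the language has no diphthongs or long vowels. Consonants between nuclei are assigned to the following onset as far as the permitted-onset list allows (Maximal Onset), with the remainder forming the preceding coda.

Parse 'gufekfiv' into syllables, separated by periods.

gu.fek.fiv

Vowels present: u, e, i; each is a nucleus, giving 3 syllables.
σ1/σ2 boundary: /f/ is a single consonant, so it becomes the next onset.
σ2/σ3 boundary: /kf/ splits as /k/ + /f/ (/f/ is the longest suffix that is a licit onset).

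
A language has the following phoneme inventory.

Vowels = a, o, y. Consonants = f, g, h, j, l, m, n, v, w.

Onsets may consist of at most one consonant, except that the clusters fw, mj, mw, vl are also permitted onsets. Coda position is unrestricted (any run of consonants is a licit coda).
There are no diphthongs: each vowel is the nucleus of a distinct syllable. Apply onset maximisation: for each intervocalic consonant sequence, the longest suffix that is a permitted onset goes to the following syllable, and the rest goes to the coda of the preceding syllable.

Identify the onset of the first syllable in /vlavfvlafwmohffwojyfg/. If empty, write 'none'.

vl

Vowels present: a, a, o, o, y; each is a nucleus, giving 5 syllables.
Between /a/ (V1) and /a/ (V2): /vfvl/ splits as /vf/ + /vl/ (/vl/ is the longest suffix that is a licit onset).
Between /a/ (V2) and /o/ (V3): /fwm/ splits as /fw/ + /m/ (/m/ is the longest suffix that is a licit onset).
Between /o/ (V3) and /o/ (V4): /hffw/ splits as /hf/ + /fw/ (/fw/ is the longest suffix that is a licit onset).
Between /o/ (V4) and /y/ (V5): just /j/ — single C goes to the following onset.
Syllabification: vlavf.vlafw.mohf.fwo.jyfg.
Syllable 1 is /vlavf/: onset /vl/, nucleus /a/, coda /vf/.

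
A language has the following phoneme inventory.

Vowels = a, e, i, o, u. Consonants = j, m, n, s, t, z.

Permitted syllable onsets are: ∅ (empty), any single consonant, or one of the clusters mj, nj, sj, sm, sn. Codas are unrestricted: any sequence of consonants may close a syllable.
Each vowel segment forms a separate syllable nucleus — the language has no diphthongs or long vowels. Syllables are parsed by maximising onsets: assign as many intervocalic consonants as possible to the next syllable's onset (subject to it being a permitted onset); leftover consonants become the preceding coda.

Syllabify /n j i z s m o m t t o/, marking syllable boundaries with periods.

Nuclei (vowels): i, o, o → 3 syllables.
V1 /i/ – V2 /o/: /zsm/ splits as /z/ + /sm/ (/sm/ is the longest suffix that is a licit onset).
V2 /o/ – V3 /o/: cluster /mtt/ — the longest permitted-onset suffix is /t/; onset = /t/, preceding coda = /mt/.

njiz.smomt.to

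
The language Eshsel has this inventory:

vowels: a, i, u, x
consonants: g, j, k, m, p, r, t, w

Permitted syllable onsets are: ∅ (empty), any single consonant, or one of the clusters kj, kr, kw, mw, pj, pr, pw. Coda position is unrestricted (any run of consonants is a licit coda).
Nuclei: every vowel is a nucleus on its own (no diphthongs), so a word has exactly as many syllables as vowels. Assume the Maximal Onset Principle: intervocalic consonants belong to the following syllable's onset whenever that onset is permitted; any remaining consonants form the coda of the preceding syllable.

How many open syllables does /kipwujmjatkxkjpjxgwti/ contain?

2

Vowels present: i, u, a, x, x, i; each is a nucleus, giving 6 syllables.
V1 /i/ – V2 /u/: /pw/ — entire cluster is a permitted onset → onset /pw/, coda ∅.
V2 /u/ – V3 /a/: /jmj/ — longest licit onset from the right is /j/, leaving /jm/ as coda.
V3 /a/ – V4 /x/: /tk/; trying suffixes from longest down, /k/ is the first permitted one, so coda /t/ | onset /k/.
V4 /x/ – V5 /x/: /kjpj/ splits as /kj/ + /pj/ (/pj/ is the longest suffix that is a licit onset).
V5 /x/ – V6 /i/: cluster /gwt/ — the longest permitted-onset suffix is /t/; onset = /t/, preceding coda = /gw/.
So the parse is ki.pwujm.jat.kxkj.pjxgw.ti.
Classifying each syllable: /ki/ (open), /pwujm/ (closed), /jat/ (closed), /kxkj/ (closed), /pjxgw/ (closed), /ti/ (open).
Open syllables: 2.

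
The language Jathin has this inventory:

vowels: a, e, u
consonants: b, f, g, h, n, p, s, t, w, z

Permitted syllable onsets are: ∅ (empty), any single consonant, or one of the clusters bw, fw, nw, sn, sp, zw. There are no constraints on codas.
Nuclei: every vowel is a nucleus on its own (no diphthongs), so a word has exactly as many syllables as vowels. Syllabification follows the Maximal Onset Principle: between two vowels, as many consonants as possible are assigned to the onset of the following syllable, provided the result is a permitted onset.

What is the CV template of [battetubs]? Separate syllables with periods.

Vowels present: a, e, u; each is a nucleus, giving 3 syllables.
σ1/σ2 boundary: /tt/ splits as /t/ + /t/ (/t/ is the longest suffix that is a licit onset).
σ2/σ3 boundary: /t/ → onset of the next syllable (single consonants are always licit onsets).
Syllabification: bat.te.tubs.
Mapping each syllable to C/V: /bat/ → CVC, /te/ → CV, /tubs/ → CVCC.

CVC.CV.CVCC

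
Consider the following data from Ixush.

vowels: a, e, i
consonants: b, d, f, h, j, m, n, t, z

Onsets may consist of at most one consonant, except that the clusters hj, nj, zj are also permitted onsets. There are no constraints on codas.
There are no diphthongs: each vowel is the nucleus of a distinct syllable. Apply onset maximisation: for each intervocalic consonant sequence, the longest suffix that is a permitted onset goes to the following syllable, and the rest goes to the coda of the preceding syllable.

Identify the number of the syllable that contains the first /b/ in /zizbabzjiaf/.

Nuclei (vowels): i, a, i, a → 4 syllables.
V1 /i/ – V2 /a/: /zb/ — longest licit onset from the right is /b/, leaving /z/ as coda.
V2 /a/ – V3 /i/: cluster /bzj/ — the longest permitted-onset suffix is /zj/; onset = /zj/, preceding coda = /b/.
V3 /i/ – V4 /a/: no consonants, so the boundary falls immediately after /i/.
Syllabification: ziz.bab.zji.af.
The first /b/ is in the onset of syllable 2 (/bab/).

2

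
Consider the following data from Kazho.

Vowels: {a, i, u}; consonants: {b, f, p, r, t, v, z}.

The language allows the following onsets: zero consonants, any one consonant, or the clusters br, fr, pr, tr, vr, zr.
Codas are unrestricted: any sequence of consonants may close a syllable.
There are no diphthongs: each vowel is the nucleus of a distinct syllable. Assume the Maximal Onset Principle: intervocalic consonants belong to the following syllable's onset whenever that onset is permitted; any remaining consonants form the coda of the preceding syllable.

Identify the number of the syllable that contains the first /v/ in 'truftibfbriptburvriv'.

Nuclei (vowels): u, i, i, u, i → 5 syllables.
σ1/σ2 boundary: /ft/; trying suffixes from longest down, /t/ is the first permitted one, so coda /f/ | onset /t/.
σ2/σ3 boundary: /bfbr/; trying suffixes from longest down, /br/ is the first permitted one, so coda /bf/ | onset /br/.
σ3/σ4 boundary: cluster /ptb/ — the longest permitted-onset suffix is /b/; onset = /b/, preceding coda = /pt/.
σ4/σ5 boundary: /rvr/ — longest licit onset from the right is /vr/, leaving /r/ as coda.
Syllabification: truf.tibf.bript.bur.vriv.
The first /v/ is in the onset of syllable 5 (/vriv/).

5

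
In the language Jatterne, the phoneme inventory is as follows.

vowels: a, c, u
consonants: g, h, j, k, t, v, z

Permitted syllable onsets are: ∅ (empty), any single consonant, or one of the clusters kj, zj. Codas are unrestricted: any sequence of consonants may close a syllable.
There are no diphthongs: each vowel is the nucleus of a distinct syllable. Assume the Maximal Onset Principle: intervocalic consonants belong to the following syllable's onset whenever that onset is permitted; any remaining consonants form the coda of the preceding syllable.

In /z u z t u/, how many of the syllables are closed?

The vowels are u, u — 2 nuclei, so 2 syllables.
/u…u/ gap (V1→V2): /zt/ — longest licit onset from the right is /t/, leaving /z/ as coda.
So the parse is zuz.tu.
Classifying each syllable: /zuz/ (closed), /tu/ (open).
Closed syllables: 1.

1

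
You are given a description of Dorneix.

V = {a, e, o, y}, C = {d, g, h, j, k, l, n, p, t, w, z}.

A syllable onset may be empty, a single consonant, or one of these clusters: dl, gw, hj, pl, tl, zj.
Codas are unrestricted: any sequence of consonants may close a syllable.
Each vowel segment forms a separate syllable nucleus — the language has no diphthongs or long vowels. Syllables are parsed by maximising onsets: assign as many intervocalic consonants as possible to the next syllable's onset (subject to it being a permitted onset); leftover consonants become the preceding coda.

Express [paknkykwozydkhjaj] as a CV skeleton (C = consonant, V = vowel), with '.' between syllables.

CVCC.CVC.CV.CVCC.CCVC

Nuclei (vowels): a, y, o, y, a → 5 syllables.
V1 /a/ – V2 /y/: /knk/ — longest licit onset from the right is /k/, leaving /kn/ as coda.
V2 /y/ – V3 /o/: cluster /kw/ — the longest permitted-onset suffix is /w/; onset = /w/, preceding coda = /k/.
V3 /o/ – V4 /y/: /z/ is a single consonant, so it becomes the next onset.
V4 /y/ – V5 /a/: cluster /dkhj/ — the longest permitted-onset suffix is /hj/; onset = /hj/, preceding coda = /dk/.
Putting it together: pakn.kyk.wo.zydk.hjaj.
Mapping each syllable to C/V: /pakn/ → CVCC, /kyk/ → CVC, /wo/ → CV, /zydk/ → CVCC, /hjaj/ → CCVC.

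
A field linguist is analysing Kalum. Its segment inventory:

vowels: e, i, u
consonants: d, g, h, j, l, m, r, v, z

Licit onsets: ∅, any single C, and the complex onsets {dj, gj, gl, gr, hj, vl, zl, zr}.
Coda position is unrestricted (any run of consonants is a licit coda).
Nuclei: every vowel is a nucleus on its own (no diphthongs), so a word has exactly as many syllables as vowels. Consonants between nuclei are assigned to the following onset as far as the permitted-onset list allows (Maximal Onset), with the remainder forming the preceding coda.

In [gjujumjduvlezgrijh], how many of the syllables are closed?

Vowels present: u, u, u, e, i; each is a nucleus, giving 5 syllables.
V1 /u/ – V2 /u/: /j/ is a single consonant, so it becomes the next onset.
V2 /u/ – V3 /u/: /mjd/ splits as /mj/ + /d/ (/d/ is the longest suffix that is a licit onset).
V3 /u/ – V4 /e/: /vl/ — entire cluster is a permitted onset → onset /vl/, coda ∅.
V4 /e/ – V5 /i/: /zgr/ — longest licit onset from the right is /gr/, leaving /z/ as coda.
Result: gju.jumj.du.vlez.grijh.
Classifying each syllable: /gju/ (open), /jumj/ (closed), /du/ (open), /vlez/ (closed), /grijh/ (closed).
Closed syllables: 3.

3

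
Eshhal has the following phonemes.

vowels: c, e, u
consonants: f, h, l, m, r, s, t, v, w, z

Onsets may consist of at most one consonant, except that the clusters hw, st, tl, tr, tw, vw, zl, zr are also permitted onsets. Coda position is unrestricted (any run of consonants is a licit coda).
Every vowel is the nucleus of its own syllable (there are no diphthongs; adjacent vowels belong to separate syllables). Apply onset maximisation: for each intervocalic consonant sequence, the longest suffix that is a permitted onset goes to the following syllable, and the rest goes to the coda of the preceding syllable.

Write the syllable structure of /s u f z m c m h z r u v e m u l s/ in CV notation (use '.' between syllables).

CVCC.CVCC.CCV.CV.CVCC

Vowels present: u, c, u, e, u; each is a nucleus, giving 5 syllables.
Between /u/ (V1) and /c/ (V2): cluster /fzm/ — the longest permitted-onset suffix is /m/; onset = /m/, preceding coda = /fz/.
Between /c/ (V2) and /u/ (V3): cluster /mhzr/ — the longest permitted-onset suffix is /zr/; onset = /zr/, preceding coda = /mh/.
Between /u/ (V3) and /e/ (V4): /v/ is a single consonant, so it becomes the next onset.
Between /e/ (V4) and /u/ (V5): /m/ → onset of the next syllable (single consonants are always licit onsets).
Syllabification: sufz.mcmh.zru.ve.muls.
Mapping each syllable to C/V: /sufz/ → CVCC, /mcmh/ → CVCC, /zru/ → CCV, /ve/ → CV, /muls/ → CVCC.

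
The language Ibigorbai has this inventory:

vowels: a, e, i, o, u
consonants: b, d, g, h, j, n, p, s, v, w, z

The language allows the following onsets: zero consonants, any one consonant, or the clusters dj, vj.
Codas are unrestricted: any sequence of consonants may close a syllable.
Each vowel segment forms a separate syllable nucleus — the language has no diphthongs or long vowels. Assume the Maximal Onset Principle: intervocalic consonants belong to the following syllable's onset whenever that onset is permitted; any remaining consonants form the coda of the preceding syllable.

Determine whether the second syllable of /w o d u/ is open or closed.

Nuclei (vowels): o, u → 2 syllables.
/o…u/ gap (V1→V2): just /d/ — single C goes to the following onset.
So the parse is wo.du.
Syllable 2 is /du/; it ends in its nucleus with no coda, so it is open.

open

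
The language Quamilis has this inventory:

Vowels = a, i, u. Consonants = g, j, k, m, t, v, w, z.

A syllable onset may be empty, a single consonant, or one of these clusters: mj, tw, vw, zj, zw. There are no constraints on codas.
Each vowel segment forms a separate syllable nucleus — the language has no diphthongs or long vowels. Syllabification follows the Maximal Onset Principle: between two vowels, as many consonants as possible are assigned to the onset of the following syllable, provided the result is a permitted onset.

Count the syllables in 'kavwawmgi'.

The vowels are a, a, i — 3 nuclei, so 3 syllables.

3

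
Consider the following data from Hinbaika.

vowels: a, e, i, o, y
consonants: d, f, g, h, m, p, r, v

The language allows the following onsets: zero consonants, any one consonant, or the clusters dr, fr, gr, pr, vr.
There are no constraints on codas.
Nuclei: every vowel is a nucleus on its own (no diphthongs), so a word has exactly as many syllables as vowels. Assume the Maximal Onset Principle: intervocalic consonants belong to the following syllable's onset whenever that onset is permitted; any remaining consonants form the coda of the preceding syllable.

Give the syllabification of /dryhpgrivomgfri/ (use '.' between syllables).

Nuclei (vowels): y, i, o, i → 4 syllables.
Between /y/ (V1) and /i/ (V2): cluster /hpgr/ — the longest permitted-onset suffix is /gr/; onset = /gr/, preceding coda = /hp/.
Between /i/ (V2) and /o/ (V3): /v/ is a single consonant, so it becomes the next onset.
Between /o/ (V3) and /i/ (V4): /mgfr/ splits as /mg/ + /fr/ (/fr/ is the longest suffix that is a licit onset).

dryhp.gri.vomg.fri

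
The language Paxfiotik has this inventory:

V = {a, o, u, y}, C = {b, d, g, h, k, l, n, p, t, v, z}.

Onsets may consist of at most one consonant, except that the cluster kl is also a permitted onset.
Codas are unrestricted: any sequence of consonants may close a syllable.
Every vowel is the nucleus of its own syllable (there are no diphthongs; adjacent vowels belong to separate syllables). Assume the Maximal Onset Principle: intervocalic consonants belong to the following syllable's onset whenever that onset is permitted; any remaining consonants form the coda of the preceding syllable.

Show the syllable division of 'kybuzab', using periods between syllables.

ky.bu.zab

Vowels present: y, u, a; each is a nucleus, giving 3 syllables.
σ1/σ2 boundary: /b/ → onset of the next syllable (single consonants are always licit onsets).
σ2/σ3 boundary: /z/ → onset of the next syllable (single consonants are always licit onsets).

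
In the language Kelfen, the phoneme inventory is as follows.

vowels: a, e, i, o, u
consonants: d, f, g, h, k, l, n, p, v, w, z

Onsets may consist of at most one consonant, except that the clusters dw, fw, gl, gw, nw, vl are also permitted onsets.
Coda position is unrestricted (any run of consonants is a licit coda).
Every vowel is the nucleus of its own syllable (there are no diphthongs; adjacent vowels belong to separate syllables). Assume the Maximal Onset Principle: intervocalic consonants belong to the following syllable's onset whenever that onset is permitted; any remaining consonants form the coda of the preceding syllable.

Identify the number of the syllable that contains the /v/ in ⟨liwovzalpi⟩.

The vowels are i, o, a, i — 4 nuclei, so 4 syllables.
σ1/σ2 boundary: /w/ is a single consonant, so it becomes the next onset.
σ2/σ3 boundary: /vz/; trying suffixes from longest down, /z/ is the first permitted one, so coda /v/ | onset /z/.
σ3/σ4 boundary: /lp/; trying suffixes from longest down, /p/ is the first permitted one, so coda /l/ | onset /p/.
Result: li.wov.zal.pi.
The /v/ is in the coda of syllable 2 (/wov/).

2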